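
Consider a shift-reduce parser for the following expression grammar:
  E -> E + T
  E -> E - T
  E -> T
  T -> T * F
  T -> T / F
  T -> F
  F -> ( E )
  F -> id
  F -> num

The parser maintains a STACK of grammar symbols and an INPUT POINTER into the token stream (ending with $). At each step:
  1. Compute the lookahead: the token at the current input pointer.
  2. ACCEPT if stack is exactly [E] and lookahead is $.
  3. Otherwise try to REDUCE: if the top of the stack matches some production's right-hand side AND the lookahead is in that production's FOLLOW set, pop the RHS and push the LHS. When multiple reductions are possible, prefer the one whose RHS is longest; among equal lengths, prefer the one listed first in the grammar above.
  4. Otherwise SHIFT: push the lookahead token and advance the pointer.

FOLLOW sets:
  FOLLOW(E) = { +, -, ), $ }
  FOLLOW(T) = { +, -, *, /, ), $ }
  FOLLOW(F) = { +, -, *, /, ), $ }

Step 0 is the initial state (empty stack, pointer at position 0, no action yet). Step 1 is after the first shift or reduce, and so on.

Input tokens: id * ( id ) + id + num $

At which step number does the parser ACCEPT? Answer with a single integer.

Answer: 24

Derivation:
Step 1: shift id. Stack=[id] ptr=1 lookahead=* remaining=[* ( id ) + id + num $]
Step 2: reduce F->id. Stack=[F] ptr=1 lookahead=* remaining=[* ( id ) + id + num $]
Step 3: reduce T->F. Stack=[T] ptr=1 lookahead=* remaining=[* ( id ) + id + num $]
Step 4: shift *. Stack=[T *] ptr=2 lookahead=( remaining=[( id ) + id + num $]
Step 5: shift (. Stack=[T * (] ptr=3 lookahead=id remaining=[id ) + id + num $]
Step 6: shift id. Stack=[T * ( id] ptr=4 lookahead=) remaining=[) + id + num $]
Step 7: reduce F->id. Stack=[T * ( F] ptr=4 lookahead=) remaining=[) + id + num $]
Step 8: reduce T->F. Stack=[T * ( T] ptr=4 lookahead=) remaining=[) + id + num $]
Step 9: reduce E->T. Stack=[T * ( E] ptr=4 lookahead=) remaining=[) + id + num $]
Step 10: shift ). Stack=[T * ( E )] ptr=5 lookahead=+ remaining=[+ id + num $]
Step 11: reduce F->( E ). Stack=[T * F] ptr=5 lookahead=+ remaining=[+ id + num $]
Step 12: reduce T->T * F. Stack=[T] ptr=5 lookahead=+ remaining=[+ id + num $]
Step 13: reduce E->T. Stack=[E] ptr=5 lookahead=+ remaining=[+ id + num $]
Step 14: shift +. Stack=[E +] ptr=6 lookahead=id remaining=[id + num $]
Step 15: shift id. Stack=[E + id] ptr=7 lookahead=+ remaining=[+ num $]
Step 16: reduce F->id. Stack=[E + F] ptr=7 lookahead=+ remaining=[+ num $]
Step 17: reduce T->F. Stack=[E + T] ptr=7 lookahead=+ remaining=[+ num $]
Step 18: reduce E->E + T. Stack=[E] ptr=7 lookahead=+ remaining=[+ num $]
Step 19: shift +. Stack=[E +] ptr=8 lookahead=num remaining=[num $]
Step 20: shift num. Stack=[E + num] ptr=9 lookahead=$ remaining=[$]
Step 21: reduce F->num. Stack=[E + F] ptr=9 lookahead=$ remaining=[$]
Step 22: reduce T->F. Stack=[E + T] ptr=9 lookahead=$ remaining=[$]
Step 23: reduce E->E + T. Stack=[E] ptr=9 lookahead=$ remaining=[$]
Step 24: accept. Stack=[E] ptr=9 lookahead=$ remaining=[$]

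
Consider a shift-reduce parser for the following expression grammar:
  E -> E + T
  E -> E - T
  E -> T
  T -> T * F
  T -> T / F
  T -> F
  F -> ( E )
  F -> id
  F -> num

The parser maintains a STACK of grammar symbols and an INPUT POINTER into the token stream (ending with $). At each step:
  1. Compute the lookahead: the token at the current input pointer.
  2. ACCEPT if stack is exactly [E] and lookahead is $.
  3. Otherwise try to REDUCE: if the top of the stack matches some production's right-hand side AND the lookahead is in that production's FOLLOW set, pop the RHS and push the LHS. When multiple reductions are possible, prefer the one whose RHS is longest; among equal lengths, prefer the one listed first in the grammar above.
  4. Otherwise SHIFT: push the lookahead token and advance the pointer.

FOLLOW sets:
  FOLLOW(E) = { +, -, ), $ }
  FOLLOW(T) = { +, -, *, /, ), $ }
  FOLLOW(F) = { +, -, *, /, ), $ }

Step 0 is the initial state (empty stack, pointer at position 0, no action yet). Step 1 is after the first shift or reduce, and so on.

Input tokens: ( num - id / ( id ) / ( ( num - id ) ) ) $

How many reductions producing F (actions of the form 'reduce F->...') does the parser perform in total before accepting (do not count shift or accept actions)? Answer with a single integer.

Step 1: shift (. Stack=[(] ptr=1 lookahead=num remaining=[num - id / ( id ) / ( ( num - id ) ) ) $]
Step 2: shift num. Stack=[( num] ptr=2 lookahead=- remaining=[- id / ( id ) / ( ( num - id ) ) ) $]
Step 3: reduce F->num. Stack=[( F] ptr=2 lookahead=- remaining=[- id / ( id ) / ( ( num - id ) ) ) $]
Step 4: reduce T->F. Stack=[( T] ptr=2 lookahead=- remaining=[- id / ( id ) / ( ( num - id ) ) ) $]
Step 5: reduce E->T. Stack=[( E] ptr=2 lookahead=- remaining=[- id / ( id ) / ( ( num - id ) ) ) $]
Step 6: shift -. Stack=[( E -] ptr=3 lookahead=id remaining=[id / ( id ) / ( ( num - id ) ) ) $]
Step 7: shift id. Stack=[( E - id] ptr=4 lookahead=/ remaining=[/ ( id ) / ( ( num - id ) ) ) $]
Step 8: reduce F->id. Stack=[( E - F] ptr=4 lookahead=/ remaining=[/ ( id ) / ( ( num - id ) ) ) $]
Step 9: reduce T->F. Stack=[( E - T] ptr=4 lookahead=/ remaining=[/ ( id ) / ( ( num - id ) ) ) $]
Step 10: shift /. Stack=[( E - T /] ptr=5 lookahead=( remaining=[( id ) / ( ( num - id ) ) ) $]
Step 11: shift (. Stack=[( E - T / (] ptr=6 lookahead=id remaining=[id ) / ( ( num - id ) ) ) $]
Step 12: shift id. Stack=[( E - T / ( id] ptr=7 lookahead=) remaining=[) / ( ( num - id ) ) ) $]
Step 13: reduce F->id. Stack=[( E - T / ( F] ptr=7 lookahead=) remaining=[) / ( ( num - id ) ) ) $]
Step 14: reduce T->F. Stack=[( E - T / ( T] ptr=7 lookahead=) remaining=[) / ( ( num - id ) ) ) $]
Step 15: reduce E->T. Stack=[( E - T / ( E] ptr=7 lookahead=) remaining=[) / ( ( num - id ) ) ) $]
Step 16: shift ). Stack=[( E - T / ( E )] ptr=8 lookahead=/ remaining=[/ ( ( num - id ) ) ) $]
Step 17: reduce F->( E ). Stack=[( E - T / F] ptr=8 lookahead=/ remaining=[/ ( ( num - id ) ) ) $]
Step 18: reduce T->T / F. Stack=[( E - T] ptr=8 lookahead=/ remaining=[/ ( ( num - id ) ) ) $]
Step 19: shift /. Stack=[( E - T /] ptr=9 lookahead=( remaining=[( ( num - id ) ) ) $]
Step 20: shift (. Stack=[( E - T / (] ptr=10 lookahead=( remaining=[( num - id ) ) ) $]
Step 21: shift (. Stack=[( E - T / ( (] ptr=11 lookahead=num remaining=[num - id ) ) ) $]
Step 22: shift num. Stack=[( E - T / ( ( num] ptr=12 lookahead=- remaining=[- id ) ) ) $]
Step 23: reduce F->num. Stack=[( E - T / ( ( F] ptr=12 lookahead=- remaining=[- id ) ) ) $]
Step 24: reduce T->F. Stack=[( E - T / ( ( T] ptr=12 lookahead=- remaining=[- id ) ) ) $]
Step 25: reduce E->T. Stack=[( E - T / ( ( E] ptr=12 lookahead=- remaining=[- id ) ) ) $]
Step 26: shift -. Stack=[( E - T / ( ( E -] ptr=13 lookahead=id remaining=[id ) ) ) $]
Step 27: shift id. Stack=[( E - T / ( ( E - id] ptr=14 lookahead=) remaining=[) ) ) $]
Step 28: reduce F->id. Stack=[( E - T / ( ( E - F] ptr=14 lookahead=) remaining=[) ) ) $]
Step 29: reduce T->F. Stack=[( E - T / ( ( E - T] ptr=14 lookahead=) remaining=[) ) ) $]
Step 30: reduce E->E - T. Stack=[( E - T / ( ( E] ptr=14 lookahead=) remaining=[) ) ) $]
Step 31: shift ). Stack=[( E - T / ( ( E )] ptr=15 lookahead=) remaining=[) ) $]
Step 32: reduce F->( E ). Stack=[( E - T / ( F] ptr=15 lookahead=) remaining=[) ) $]
Step 33: reduce T->F. Stack=[( E - T / ( T] ptr=15 lookahead=) remaining=[) ) $]
Step 34: reduce E->T. Stack=[( E - T / ( E] ptr=15 lookahead=) remaining=[) ) $]
Step 35: shift ). Stack=[( E - T / ( E )] ptr=16 lookahead=) remaining=[) $]
Step 36: reduce F->( E ). Stack=[( E - T / F] ptr=16 lookahead=) remaining=[) $]
Step 37: reduce T->T / F. Stack=[( E - T] ptr=16 lookahead=) remaining=[) $]
Step 38: reduce E->E - T. Stack=[( E] ptr=16 lookahead=) remaining=[) $]
Step 39: shift ). Stack=[( E )] ptr=17 lookahead=$ remaining=[$]
Step 40: reduce F->( E ). Stack=[F] ptr=17 lookahead=$ remaining=[$]
Step 41: reduce T->F. Stack=[T] ptr=17 lookahead=$ remaining=[$]
Step 42: reduce E->T. Stack=[E] ptr=17 lookahead=$ remaining=[$]
Step 43: accept. Stack=[E] ptr=17 lookahead=$ remaining=[$]

Answer: 9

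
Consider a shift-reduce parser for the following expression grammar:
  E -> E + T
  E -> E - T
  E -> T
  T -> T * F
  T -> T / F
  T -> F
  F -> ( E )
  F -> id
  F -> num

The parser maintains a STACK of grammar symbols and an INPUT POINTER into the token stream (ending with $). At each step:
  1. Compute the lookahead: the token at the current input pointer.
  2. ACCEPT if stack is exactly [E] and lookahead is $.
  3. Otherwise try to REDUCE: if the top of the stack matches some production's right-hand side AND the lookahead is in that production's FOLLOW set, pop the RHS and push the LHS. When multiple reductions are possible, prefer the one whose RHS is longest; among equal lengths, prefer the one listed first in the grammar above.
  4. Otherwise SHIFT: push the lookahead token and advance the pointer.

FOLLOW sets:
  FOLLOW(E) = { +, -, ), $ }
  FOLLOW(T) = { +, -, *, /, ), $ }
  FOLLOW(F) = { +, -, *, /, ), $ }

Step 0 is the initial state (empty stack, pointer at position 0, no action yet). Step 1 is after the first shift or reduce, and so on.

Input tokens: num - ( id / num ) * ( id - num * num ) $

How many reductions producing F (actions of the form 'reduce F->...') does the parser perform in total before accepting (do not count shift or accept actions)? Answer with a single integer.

Step 1: shift num. Stack=[num] ptr=1 lookahead=- remaining=[- ( id / num ) * ( id - num * num ) $]
Step 2: reduce F->num. Stack=[F] ptr=1 lookahead=- remaining=[- ( id / num ) * ( id - num * num ) $]
Step 3: reduce T->F. Stack=[T] ptr=1 lookahead=- remaining=[- ( id / num ) * ( id - num * num ) $]
Step 4: reduce E->T. Stack=[E] ptr=1 lookahead=- remaining=[- ( id / num ) * ( id - num * num ) $]
Step 5: shift -. Stack=[E -] ptr=2 lookahead=( remaining=[( id / num ) * ( id - num * num ) $]
Step 6: shift (. Stack=[E - (] ptr=3 lookahead=id remaining=[id / num ) * ( id - num * num ) $]
Step 7: shift id. Stack=[E - ( id] ptr=4 lookahead=/ remaining=[/ num ) * ( id - num * num ) $]
Step 8: reduce F->id. Stack=[E - ( F] ptr=4 lookahead=/ remaining=[/ num ) * ( id - num * num ) $]
Step 9: reduce T->F. Stack=[E - ( T] ptr=4 lookahead=/ remaining=[/ num ) * ( id - num * num ) $]
Step 10: shift /. Stack=[E - ( T /] ptr=5 lookahead=num remaining=[num ) * ( id - num * num ) $]
Step 11: shift num. Stack=[E - ( T / num] ptr=6 lookahead=) remaining=[) * ( id - num * num ) $]
Step 12: reduce F->num. Stack=[E - ( T / F] ptr=6 lookahead=) remaining=[) * ( id - num * num ) $]
Step 13: reduce T->T / F. Stack=[E - ( T] ptr=6 lookahead=) remaining=[) * ( id - num * num ) $]
Step 14: reduce E->T. Stack=[E - ( E] ptr=6 lookahead=) remaining=[) * ( id - num * num ) $]
Step 15: shift ). Stack=[E - ( E )] ptr=7 lookahead=* remaining=[* ( id - num * num ) $]
Step 16: reduce F->( E ). Stack=[E - F] ptr=7 lookahead=* remaining=[* ( id - num * num ) $]
Step 17: reduce T->F. Stack=[E - T] ptr=7 lookahead=* remaining=[* ( id - num * num ) $]
Step 18: shift *. Stack=[E - T *] ptr=8 lookahead=( remaining=[( id - num * num ) $]
Step 19: shift (. Stack=[E - T * (] ptr=9 lookahead=id remaining=[id - num * num ) $]
Step 20: shift id. Stack=[E - T * ( id] ptr=10 lookahead=- remaining=[- num * num ) $]
Step 21: reduce F->id. Stack=[E - T * ( F] ptr=10 lookahead=- remaining=[- num * num ) $]
Step 22: reduce T->F. Stack=[E - T * ( T] ptr=10 lookahead=- remaining=[- num * num ) $]
Step 23: reduce E->T. Stack=[E - T * ( E] ptr=10 lookahead=- remaining=[- num * num ) $]
Step 24: shift -. Stack=[E - T * ( E -] ptr=11 lookahead=num remaining=[num * num ) $]
Step 25: shift num. Stack=[E - T * ( E - num] ptr=12 lookahead=* remaining=[* num ) $]
Step 26: reduce F->num. Stack=[E - T * ( E - F] ptr=12 lookahead=* remaining=[* num ) $]
Step 27: reduce T->F. Stack=[E - T * ( E - T] ptr=12 lookahead=* remaining=[* num ) $]
Step 28: shift *. Stack=[E - T * ( E - T *] ptr=13 lookahead=num remaining=[num ) $]
Step 29: shift num. Stack=[E - T * ( E - T * num] ptr=14 lookahead=) remaining=[) $]
Step 30: reduce F->num. Stack=[E - T * ( E - T * F] ptr=14 lookahead=) remaining=[) $]
Step 31: reduce T->T * F. Stack=[E - T * ( E - T] ptr=14 lookahead=) remaining=[) $]
Step 32: reduce E->E - T. Stack=[E - T * ( E] ptr=14 lookahead=) remaining=[) $]
Step 33: shift ). Stack=[E - T * ( E )] ptr=15 lookahead=$ remaining=[$]
Step 34: reduce F->( E ). Stack=[E - T * F] ptr=15 lookahead=$ remaining=[$]
Step 35: reduce T->T * F. Stack=[E - T] ptr=15 lookahead=$ remaining=[$]
Step 36: reduce E->E - T. Stack=[E] ptr=15 lookahead=$ remaining=[$]
Step 37: accept. Stack=[E] ptr=15 lookahead=$ remaining=[$]

Answer: 8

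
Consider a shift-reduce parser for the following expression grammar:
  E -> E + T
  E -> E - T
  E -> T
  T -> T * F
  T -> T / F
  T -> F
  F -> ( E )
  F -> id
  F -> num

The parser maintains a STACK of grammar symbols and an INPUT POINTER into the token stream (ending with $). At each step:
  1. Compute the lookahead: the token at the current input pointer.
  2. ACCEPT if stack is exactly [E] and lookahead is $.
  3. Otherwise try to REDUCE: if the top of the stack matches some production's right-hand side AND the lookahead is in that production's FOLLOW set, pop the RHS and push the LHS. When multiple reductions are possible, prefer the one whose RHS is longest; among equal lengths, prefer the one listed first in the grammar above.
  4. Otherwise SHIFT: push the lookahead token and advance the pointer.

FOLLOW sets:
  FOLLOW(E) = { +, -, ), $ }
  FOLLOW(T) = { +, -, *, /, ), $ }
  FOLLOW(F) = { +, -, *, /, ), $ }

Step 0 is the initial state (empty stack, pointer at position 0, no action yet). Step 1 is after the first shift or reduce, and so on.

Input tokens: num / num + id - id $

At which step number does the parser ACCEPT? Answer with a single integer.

Answer: 19

Derivation:
Step 1: shift num. Stack=[num] ptr=1 lookahead=/ remaining=[/ num + id - id $]
Step 2: reduce F->num. Stack=[F] ptr=1 lookahead=/ remaining=[/ num + id - id $]
Step 3: reduce T->F. Stack=[T] ptr=1 lookahead=/ remaining=[/ num + id - id $]
Step 4: shift /. Stack=[T /] ptr=2 lookahead=num remaining=[num + id - id $]
Step 5: shift num. Stack=[T / num] ptr=3 lookahead=+ remaining=[+ id - id $]
Step 6: reduce F->num. Stack=[T / F] ptr=3 lookahead=+ remaining=[+ id - id $]
Step 7: reduce T->T / F. Stack=[T] ptr=3 lookahead=+ remaining=[+ id - id $]
Step 8: reduce E->T. Stack=[E] ptr=3 lookahead=+ remaining=[+ id - id $]
Step 9: shift +. Stack=[E +] ptr=4 lookahead=id remaining=[id - id $]
Step 10: shift id. Stack=[E + id] ptr=5 lookahead=- remaining=[- id $]
Step 11: reduce F->id. Stack=[E + F] ptr=5 lookahead=- remaining=[- id $]
Step 12: reduce T->F. Stack=[E + T] ptr=5 lookahead=- remaining=[- id $]
Step 13: reduce E->E + T. Stack=[E] ptr=5 lookahead=- remaining=[- id $]
Step 14: shift -. Stack=[E -] ptr=6 lookahead=id remaining=[id $]
Step 15: shift id. Stack=[E - id] ptr=7 lookahead=$ remaining=[$]
Step 16: reduce F->id. Stack=[E - F] ptr=7 lookahead=$ remaining=[$]
Step 17: reduce T->F. Stack=[E - T] ptr=7 lookahead=$ remaining=[$]
Step 18: reduce E->E - T. Stack=[E] ptr=7 lookahead=$ remaining=[$]
Step 19: accept. Stack=[E] ptr=7 lookahead=$ remaining=[$]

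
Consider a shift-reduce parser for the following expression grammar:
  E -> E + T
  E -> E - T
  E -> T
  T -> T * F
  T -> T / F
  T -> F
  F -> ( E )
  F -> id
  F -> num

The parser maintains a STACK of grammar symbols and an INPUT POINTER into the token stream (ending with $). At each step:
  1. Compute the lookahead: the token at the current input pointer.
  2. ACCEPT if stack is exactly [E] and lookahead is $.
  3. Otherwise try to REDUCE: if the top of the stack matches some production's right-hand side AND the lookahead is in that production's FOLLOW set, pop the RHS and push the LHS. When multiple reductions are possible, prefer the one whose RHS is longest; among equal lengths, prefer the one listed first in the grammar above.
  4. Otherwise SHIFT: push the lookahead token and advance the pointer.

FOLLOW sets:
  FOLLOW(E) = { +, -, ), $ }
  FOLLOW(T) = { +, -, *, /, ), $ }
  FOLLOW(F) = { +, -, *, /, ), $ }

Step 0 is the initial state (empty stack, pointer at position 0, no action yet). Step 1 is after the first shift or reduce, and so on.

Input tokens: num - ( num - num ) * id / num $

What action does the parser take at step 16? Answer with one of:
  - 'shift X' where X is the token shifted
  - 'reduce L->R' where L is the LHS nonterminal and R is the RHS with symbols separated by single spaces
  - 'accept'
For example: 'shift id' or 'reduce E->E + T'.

Answer: shift )

Derivation:
Step 1: shift num. Stack=[num] ptr=1 lookahead=- remaining=[- ( num - num ) * id / num $]
Step 2: reduce F->num. Stack=[F] ptr=1 lookahead=- remaining=[- ( num - num ) * id / num $]
Step 3: reduce T->F. Stack=[T] ptr=1 lookahead=- remaining=[- ( num - num ) * id / num $]
Step 4: reduce E->T. Stack=[E] ptr=1 lookahead=- remaining=[- ( num - num ) * id / num $]
Step 5: shift -. Stack=[E -] ptr=2 lookahead=( remaining=[( num - num ) * id / num $]
Step 6: shift (. Stack=[E - (] ptr=3 lookahead=num remaining=[num - num ) * id / num $]
Step 7: shift num. Stack=[E - ( num] ptr=4 lookahead=- remaining=[- num ) * id / num $]
Step 8: reduce F->num. Stack=[E - ( F] ptr=4 lookahead=- remaining=[- num ) * id / num $]
Step 9: reduce T->F. Stack=[E - ( T] ptr=4 lookahead=- remaining=[- num ) * id / num $]
Step 10: reduce E->T. Stack=[E - ( E] ptr=4 lookahead=- remaining=[- num ) * id / num $]
Step 11: shift -. Stack=[E - ( E -] ptr=5 lookahead=num remaining=[num ) * id / num $]
Step 12: shift num. Stack=[E - ( E - num] ptr=6 lookahead=) remaining=[) * id / num $]
Step 13: reduce F->num. Stack=[E - ( E - F] ptr=6 lookahead=) remaining=[) * id / num $]
Step 14: reduce T->F. Stack=[E - ( E - T] ptr=6 lookahead=) remaining=[) * id / num $]
Step 15: reduce E->E - T. Stack=[E - ( E] ptr=6 lookahead=) remaining=[) * id / num $]
Step 16: shift ). Stack=[E - ( E )] ptr=7 lookahead=* remaining=[* id / num $]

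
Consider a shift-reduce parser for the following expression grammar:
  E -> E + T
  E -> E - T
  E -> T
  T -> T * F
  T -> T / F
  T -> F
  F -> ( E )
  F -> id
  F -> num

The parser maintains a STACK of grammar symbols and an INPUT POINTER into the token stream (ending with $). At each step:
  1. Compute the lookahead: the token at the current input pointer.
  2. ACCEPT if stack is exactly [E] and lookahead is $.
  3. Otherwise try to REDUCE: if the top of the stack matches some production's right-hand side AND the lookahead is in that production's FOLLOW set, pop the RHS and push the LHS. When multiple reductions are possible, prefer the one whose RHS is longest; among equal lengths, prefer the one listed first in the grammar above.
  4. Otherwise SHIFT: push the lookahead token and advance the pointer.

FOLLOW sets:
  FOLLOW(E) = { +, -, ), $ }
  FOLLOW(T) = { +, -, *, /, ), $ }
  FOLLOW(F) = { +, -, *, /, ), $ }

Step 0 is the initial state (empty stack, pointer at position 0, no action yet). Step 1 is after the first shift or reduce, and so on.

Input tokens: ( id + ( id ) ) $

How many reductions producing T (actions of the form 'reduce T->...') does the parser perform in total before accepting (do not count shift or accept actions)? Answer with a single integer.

Answer: 4

Derivation:
Step 1: shift (. Stack=[(] ptr=1 lookahead=id remaining=[id + ( id ) ) $]
Step 2: shift id. Stack=[( id] ptr=2 lookahead=+ remaining=[+ ( id ) ) $]
Step 3: reduce F->id. Stack=[( F] ptr=2 lookahead=+ remaining=[+ ( id ) ) $]
Step 4: reduce T->F. Stack=[( T] ptr=2 lookahead=+ remaining=[+ ( id ) ) $]
Step 5: reduce E->T. Stack=[( E] ptr=2 lookahead=+ remaining=[+ ( id ) ) $]
Step 6: shift +. Stack=[( E +] ptr=3 lookahead=( remaining=[( id ) ) $]
Step 7: shift (. Stack=[( E + (] ptr=4 lookahead=id remaining=[id ) ) $]
Step 8: shift id. Stack=[( E + ( id] ptr=5 lookahead=) remaining=[) ) $]
Step 9: reduce F->id. Stack=[( E + ( F] ptr=5 lookahead=) remaining=[) ) $]
Step 10: reduce T->F. Stack=[( E + ( T] ptr=5 lookahead=) remaining=[) ) $]
Step 11: reduce E->T. Stack=[( E + ( E] ptr=5 lookahead=) remaining=[) ) $]
Step 12: shift ). Stack=[( E + ( E )] ptr=6 lookahead=) remaining=[) $]
Step 13: reduce F->( E ). Stack=[( E + F] ptr=6 lookahead=) remaining=[) $]
Step 14: reduce T->F. Stack=[( E + T] ptr=6 lookahead=) remaining=[) $]
Step 15: reduce E->E + T. Stack=[( E] ptr=6 lookahead=) remaining=[) $]
Step 16: shift ). Stack=[( E )] ptr=7 lookahead=$ remaining=[$]
Step 17: reduce F->( E ). Stack=[F] ptr=7 lookahead=$ remaining=[$]
Step 18: reduce T->F. Stack=[T] ptr=7 lookahead=$ remaining=[$]
Step 19: reduce E->T. Stack=[E] ptr=7 lookahead=$ remaining=[$]
Step 20: accept. Stack=[E] ptr=7 lookahead=$ remaining=[$]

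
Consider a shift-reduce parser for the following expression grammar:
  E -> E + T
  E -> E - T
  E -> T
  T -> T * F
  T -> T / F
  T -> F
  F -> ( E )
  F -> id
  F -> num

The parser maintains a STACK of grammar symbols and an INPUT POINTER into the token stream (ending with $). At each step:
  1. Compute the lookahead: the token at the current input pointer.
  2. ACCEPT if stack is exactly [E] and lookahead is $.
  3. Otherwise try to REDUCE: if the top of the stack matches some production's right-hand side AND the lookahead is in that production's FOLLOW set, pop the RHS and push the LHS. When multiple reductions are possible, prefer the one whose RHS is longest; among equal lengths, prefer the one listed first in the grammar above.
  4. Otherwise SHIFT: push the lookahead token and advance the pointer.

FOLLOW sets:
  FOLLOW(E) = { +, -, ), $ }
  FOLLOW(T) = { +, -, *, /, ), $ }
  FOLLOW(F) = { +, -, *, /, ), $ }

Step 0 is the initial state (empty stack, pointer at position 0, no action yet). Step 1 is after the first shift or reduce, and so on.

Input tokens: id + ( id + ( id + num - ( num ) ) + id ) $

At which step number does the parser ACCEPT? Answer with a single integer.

Answer: 45

Derivation:
Step 1: shift id. Stack=[id] ptr=1 lookahead=+ remaining=[+ ( id + ( id + num - ( num ) ) + id ) $]
Step 2: reduce F->id. Stack=[F] ptr=1 lookahead=+ remaining=[+ ( id + ( id + num - ( num ) ) + id ) $]
Step 3: reduce T->F. Stack=[T] ptr=1 lookahead=+ remaining=[+ ( id + ( id + num - ( num ) ) + id ) $]
Step 4: reduce E->T. Stack=[E] ptr=1 lookahead=+ remaining=[+ ( id + ( id + num - ( num ) ) + id ) $]
Step 5: shift +. Stack=[E +] ptr=2 lookahead=( remaining=[( id + ( id + num - ( num ) ) + id ) $]
Step 6: shift (. Stack=[E + (] ptr=3 lookahead=id remaining=[id + ( id + num - ( num ) ) + id ) $]
Step 7: shift id. Stack=[E + ( id] ptr=4 lookahead=+ remaining=[+ ( id + num - ( num ) ) + id ) $]
Step 8: reduce F->id. Stack=[E + ( F] ptr=4 lookahead=+ remaining=[+ ( id + num - ( num ) ) + id ) $]
Step 9: reduce T->F. Stack=[E + ( T] ptr=4 lookahead=+ remaining=[+ ( id + num - ( num ) ) + id ) $]
Step 10: reduce E->T. Stack=[E + ( E] ptr=4 lookahead=+ remaining=[+ ( id + num - ( num ) ) + id ) $]
Step 11: shift +. Stack=[E + ( E +] ptr=5 lookahead=( remaining=[( id + num - ( num ) ) + id ) $]
Step 12: shift (. Stack=[E + ( E + (] ptr=6 lookahead=id remaining=[id + num - ( num ) ) + id ) $]
Step 13: shift id. Stack=[E + ( E + ( id] ptr=7 lookahead=+ remaining=[+ num - ( num ) ) + id ) $]
Step 14: reduce F->id. Stack=[E + ( E + ( F] ptr=7 lookahead=+ remaining=[+ num - ( num ) ) + id ) $]
Step 15: reduce T->F. Stack=[E + ( E + ( T] ptr=7 lookahead=+ remaining=[+ num - ( num ) ) + id ) $]
Step 16: reduce E->T. Stack=[E + ( E + ( E] ptr=7 lookahead=+ remaining=[+ num - ( num ) ) + id ) $]
Step 17: shift +. Stack=[E + ( E + ( E +] ptr=8 lookahead=num remaining=[num - ( num ) ) + id ) $]
Step 18: shift num. Stack=[E + ( E + ( E + num] ptr=9 lookahead=- remaining=[- ( num ) ) + id ) $]
Step 19: reduce F->num. Stack=[E + ( E + ( E + F] ptr=9 lookahead=- remaining=[- ( num ) ) + id ) $]
Step 20: reduce T->F. Stack=[E + ( E + ( E + T] ptr=9 lookahead=- remaining=[- ( num ) ) + id ) $]
Step 21: reduce E->E + T. Stack=[E + ( E + ( E] ptr=9 lookahead=- remaining=[- ( num ) ) + id ) $]
Step 22: shift -. Stack=[E + ( E + ( E -] ptr=10 lookahead=( remaining=[( num ) ) + id ) $]
Step 23: shift (. Stack=[E + ( E + ( E - (] ptr=11 lookahead=num remaining=[num ) ) + id ) $]
Step 24: shift num. Stack=[E + ( E + ( E - ( num] ptr=12 lookahead=) remaining=[) ) + id ) $]
Step 25: reduce F->num. Stack=[E + ( E + ( E - ( F] ptr=12 lookahead=) remaining=[) ) + id ) $]
Step 26: reduce T->F. Stack=[E + ( E + ( E - ( T] ptr=12 lookahead=) remaining=[) ) + id ) $]
Step 27: reduce E->T. Stack=[E + ( E + ( E - ( E] ptr=12 lookahead=) remaining=[) ) + id ) $]
Step 28: shift ). Stack=[E + ( E + ( E - ( E )] ptr=13 lookahead=) remaining=[) + id ) $]
Step 29: reduce F->( E ). Stack=[E + ( E + ( E - F] ptr=13 lookahead=) remaining=[) + id ) $]
Step 30: reduce T->F. Stack=[E + ( E + ( E - T] ptr=13 lookahead=) remaining=[) + id ) $]
Step 31: reduce E->E - T. Stack=[E + ( E + ( E] ptr=13 lookahead=) remaining=[) + id ) $]
Step 32: shift ). Stack=[E + ( E + ( E )] ptr=14 lookahead=+ remaining=[+ id ) $]
Step 33: reduce F->( E ). Stack=[E + ( E + F] ptr=14 lookahead=+ remaining=[+ id ) $]
Step 34: reduce T->F. Stack=[E + ( E + T] ptr=14 lookahead=+ remaining=[+ id ) $]
Step 35: reduce E->E + T. Stack=[E + ( E] ptr=14 lookahead=+ remaining=[+ id ) $]
Step 36: shift +. Stack=[E + ( E +] ptr=15 lookahead=id remaining=[id ) $]
Step 37: shift id. Stack=[E + ( E + id] ptr=16 lookahead=) remaining=[) $]
Step 38: reduce F->id. Stack=[E + ( E + F] ptr=16 lookahead=) remaining=[) $]
Step 39: reduce T->F. Stack=[E + ( E + T] ptr=16 lookahead=) remaining=[) $]
Step 40: reduce E->E + T. Stack=[E + ( E] ptr=16 lookahead=) remaining=[) $]
Step 41: shift ). Stack=[E + ( E )] ptr=17 lookahead=$ remaining=[$]
Step 42: reduce F->( E ). Stack=[E + F] ptr=17 lookahead=$ remaining=[$]
Step 43: reduce T->F. Stack=[E + T] ptr=17 lookahead=$ remaining=[$]
Step 44: reduce E->E + T. Stack=[E] ptr=17 lookahead=$ remaining=[$]
Step 45: accept. Stack=[E] ptr=17 lookahead=$ remaining=[$]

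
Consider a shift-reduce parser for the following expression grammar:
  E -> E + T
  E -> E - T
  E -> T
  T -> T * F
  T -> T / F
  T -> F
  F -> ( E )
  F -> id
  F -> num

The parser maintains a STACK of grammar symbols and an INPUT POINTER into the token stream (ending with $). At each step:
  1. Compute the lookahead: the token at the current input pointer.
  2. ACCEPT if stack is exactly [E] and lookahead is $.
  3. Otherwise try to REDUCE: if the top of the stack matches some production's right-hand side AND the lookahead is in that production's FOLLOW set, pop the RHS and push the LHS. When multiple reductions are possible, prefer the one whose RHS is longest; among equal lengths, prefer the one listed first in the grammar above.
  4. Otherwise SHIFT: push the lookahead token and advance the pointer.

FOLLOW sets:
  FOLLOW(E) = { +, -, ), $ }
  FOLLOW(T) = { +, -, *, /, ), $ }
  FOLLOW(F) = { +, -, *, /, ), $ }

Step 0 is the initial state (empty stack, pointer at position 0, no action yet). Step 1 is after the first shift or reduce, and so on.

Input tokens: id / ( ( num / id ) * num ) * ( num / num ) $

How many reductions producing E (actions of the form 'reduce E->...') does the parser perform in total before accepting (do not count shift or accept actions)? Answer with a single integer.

Answer: 4

Derivation:
Step 1: shift id. Stack=[id] ptr=1 lookahead=/ remaining=[/ ( ( num / id ) * num ) * ( num / num ) $]
Step 2: reduce F->id. Stack=[F] ptr=1 lookahead=/ remaining=[/ ( ( num / id ) * num ) * ( num / num ) $]
Step 3: reduce T->F. Stack=[T] ptr=1 lookahead=/ remaining=[/ ( ( num / id ) * num ) * ( num / num ) $]
Step 4: shift /. Stack=[T /] ptr=2 lookahead=( remaining=[( ( num / id ) * num ) * ( num / num ) $]
Step 5: shift (. Stack=[T / (] ptr=3 lookahead=( remaining=[( num / id ) * num ) * ( num / num ) $]
Step 6: shift (. Stack=[T / ( (] ptr=4 lookahead=num remaining=[num / id ) * num ) * ( num / num ) $]
Step 7: shift num. Stack=[T / ( ( num] ptr=5 lookahead=/ remaining=[/ id ) * num ) * ( num / num ) $]
Step 8: reduce F->num. Stack=[T / ( ( F] ptr=5 lookahead=/ remaining=[/ id ) * num ) * ( num / num ) $]
Step 9: reduce T->F. Stack=[T / ( ( T] ptr=5 lookahead=/ remaining=[/ id ) * num ) * ( num / num ) $]
Step 10: shift /. Stack=[T / ( ( T /] ptr=6 lookahead=id remaining=[id ) * num ) * ( num / num ) $]
Step 11: shift id. Stack=[T / ( ( T / id] ptr=7 lookahead=) remaining=[) * num ) * ( num / num ) $]
Step 12: reduce F->id. Stack=[T / ( ( T / F] ptr=7 lookahead=) remaining=[) * num ) * ( num / num ) $]
Step 13: reduce T->T / F. Stack=[T / ( ( T] ptr=7 lookahead=) remaining=[) * num ) * ( num / num ) $]
Step 14: reduce E->T. Stack=[T / ( ( E] ptr=7 lookahead=) remaining=[) * num ) * ( num / num ) $]
Step 15: shift ). Stack=[T / ( ( E )] ptr=8 lookahead=* remaining=[* num ) * ( num / num ) $]
Step 16: reduce F->( E ). Stack=[T / ( F] ptr=8 lookahead=* remaining=[* num ) * ( num / num ) $]
Step 17: reduce T->F. Stack=[T / ( T] ptr=8 lookahead=* remaining=[* num ) * ( num / num ) $]
Step 18: shift *. Stack=[T / ( T *] ptr=9 lookahead=num remaining=[num ) * ( num / num ) $]
Step 19: shift num. Stack=[T / ( T * num] ptr=10 lookahead=) remaining=[) * ( num / num ) $]
Step 20: reduce F->num. Stack=[T / ( T * F] ptr=10 lookahead=) remaining=[) * ( num / num ) $]
Step 21: reduce T->T * F. Stack=[T / ( T] ptr=10 lookahead=) remaining=[) * ( num / num ) $]
Step 22: reduce E->T. Stack=[T / ( E] ptr=10 lookahead=) remaining=[) * ( num / num ) $]
Step 23: shift ). Stack=[T / ( E )] ptr=11 lookahead=* remaining=[* ( num / num ) $]
Step 24: reduce F->( E ). Stack=[T / F] ptr=11 lookahead=* remaining=[* ( num / num ) $]
Step 25: reduce T->T / F. Stack=[T] ptr=11 lookahead=* remaining=[* ( num / num ) $]
Step 26: shift *. Stack=[T *] ptr=12 lookahead=( remaining=[( num / num ) $]
Step 27: shift (. Stack=[T * (] ptr=13 lookahead=num remaining=[num / num ) $]
Step 28: shift num. Stack=[T * ( num] ptr=14 lookahead=/ remaining=[/ num ) $]
Step 29: reduce F->num. Stack=[T * ( F] ptr=14 lookahead=/ remaining=[/ num ) $]
Step 30: reduce T->F. Stack=[T * ( T] ptr=14 lookahead=/ remaining=[/ num ) $]
Step 31: shift /. Stack=[T * ( T /] ptr=15 lookahead=num remaining=[num ) $]
Step 32: shift num. Stack=[T * ( T / num] ptr=16 lookahead=) remaining=[) $]
Step 33: reduce F->num. Stack=[T * ( T / F] ptr=16 lookahead=) remaining=[) $]
Step 34: reduce T->T / F. Stack=[T * ( T] ptr=16 lookahead=) remaining=[) $]
Step 35: reduce E->T. Stack=[T * ( E] ptr=16 lookahead=) remaining=[) $]
Step 36: shift ). Stack=[T * ( E )] ptr=17 lookahead=$ remaining=[$]
Step 37: reduce F->( E ). Stack=[T * F] ptr=17 lookahead=$ remaining=[$]
Step 38: reduce T->T * F. Stack=[T] ptr=17 lookahead=$ remaining=[$]
Step 39: reduce E->T. Stack=[E] ptr=17 lookahead=$ remaining=[$]
Step 40: accept. Stack=[E] ptr=17 lookahead=$ remaining=[$]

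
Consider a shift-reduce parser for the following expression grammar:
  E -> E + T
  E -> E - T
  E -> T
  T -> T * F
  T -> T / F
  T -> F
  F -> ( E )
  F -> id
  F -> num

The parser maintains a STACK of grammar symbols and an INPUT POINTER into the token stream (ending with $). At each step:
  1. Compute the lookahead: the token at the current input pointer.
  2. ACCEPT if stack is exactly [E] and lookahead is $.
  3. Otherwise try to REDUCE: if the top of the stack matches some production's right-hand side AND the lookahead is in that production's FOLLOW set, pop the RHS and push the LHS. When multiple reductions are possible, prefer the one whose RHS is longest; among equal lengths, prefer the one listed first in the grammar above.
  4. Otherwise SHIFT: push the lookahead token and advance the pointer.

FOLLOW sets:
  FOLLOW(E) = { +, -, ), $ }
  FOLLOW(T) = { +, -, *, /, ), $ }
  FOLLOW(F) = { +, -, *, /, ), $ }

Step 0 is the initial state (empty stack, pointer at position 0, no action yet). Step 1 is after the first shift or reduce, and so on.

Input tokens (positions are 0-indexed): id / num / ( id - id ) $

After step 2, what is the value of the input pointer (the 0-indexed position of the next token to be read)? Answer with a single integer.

Answer: 1

Derivation:
Step 1: shift id. Stack=[id] ptr=1 lookahead=/ remaining=[/ num / ( id - id ) $]
Step 2: reduce F->id. Stack=[F] ptr=1 lookahead=/ remaining=[/ num / ( id - id ) $]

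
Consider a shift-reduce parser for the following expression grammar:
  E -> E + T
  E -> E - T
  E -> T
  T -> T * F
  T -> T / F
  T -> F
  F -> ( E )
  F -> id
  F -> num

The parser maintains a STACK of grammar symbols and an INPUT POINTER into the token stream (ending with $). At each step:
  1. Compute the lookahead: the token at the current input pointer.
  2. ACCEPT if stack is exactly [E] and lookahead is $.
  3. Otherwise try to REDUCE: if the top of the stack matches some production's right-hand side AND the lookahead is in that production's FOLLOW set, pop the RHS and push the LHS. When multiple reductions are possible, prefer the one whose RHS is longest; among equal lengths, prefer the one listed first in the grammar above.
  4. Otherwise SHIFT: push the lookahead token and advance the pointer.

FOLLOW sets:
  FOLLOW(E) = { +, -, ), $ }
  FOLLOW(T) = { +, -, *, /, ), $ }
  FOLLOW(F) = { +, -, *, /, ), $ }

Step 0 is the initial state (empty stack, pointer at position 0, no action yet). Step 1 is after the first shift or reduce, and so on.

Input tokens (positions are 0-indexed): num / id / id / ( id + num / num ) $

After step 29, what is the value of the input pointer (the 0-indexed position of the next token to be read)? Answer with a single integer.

Step 1: shift num. Stack=[num] ptr=1 lookahead=/ remaining=[/ id / id / ( id + num / num ) $]
Step 2: reduce F->num. Stack=[F] ptr=1 lookahead=/ remaining=[/ id / id / ( id + num / num ) $]
Step 3: reduce T->F. Stack=[T] ptr=1 lookahead=/ remaining=[/ id / id / ( id + num / num ) $]
Step 4: shift /. Stack=[T /] ptr=2 lookahead=id remaining=[id / id / ( id + num / num ) $]
Step 5: shift id. Stack=[T / id] ptr=3 lookahead=/ remaining=[/ id / ( id + num / num ) $]
Step 6: reduce F->id. Stack=[T / F] ptr=3 lookahead=/ remaining=[/ id / ( id + num / num ) $]
Step 7: reduce T->T / F. Stack=[T] ptr=3 lookahead=/ remaining=[/ id / ( id + num / num ) $]
Step 8: shift /. Stack=[T /] ptr=4 lookahead=id remaining=[id / ( id + num / num ) $]
Step 9: shift id. Stack=[T / id] ptr=5 lookahead=/ remaining=[/ ( id + num / num ) $]
Step 10: reduce F->id. Stack=[T / F] ptr=5 lookahead=/ remaining=[/ ( id + num / num ) $]
Step 11: reduce T->T / F. Stack=[T] ptr=5 lookahead=/ remaining=[/ ( id + num / num ) $]
Step 12: shift /. Stack=[T /] ptr=6 lookahead=( remaining=[( id + num / num ) $]
Step 13: shift (. Stack=[T / (] ptr=7 lookahead=id remaining=[id + num / num ) $]
Step 14: shift id. Stack=[T / ( id] ptr=8 lookahead=+ remaining=[+ num / num ) $]
Step 15: reduce F->id. Stack=[T / ( F] ptr=8 lookahead=+ remaining=[+ num / num ) $]
Step 16: reduce T->F. Stack=[T / ( T] ptr=8 lookahead=+ remaining=[+ num / num ) $]
Step 17: reduce E->T. Stack=[T / ( E] ptr=8 lookahead=+ remaining=[+ num / num ) $]
Step 18: shift +. Stack=[T / ( E +] ptr=9 lookahead=num remaining=[num / num ) $]
Step 19: shift num. Stack=[T / ( E + num] ptr=10 lookahead=/ remaining=[/ num ) $]
Step 20: reduce F->num. Stack=[T / ( E + F] ptr=10 lookahead=/ remaining=[/ num ) $]
Step 21: reduce T->F. Stack=[T / ( E + T] ptr=10 lookahead=/ remaining=[/ num ) $]
Step 22: shift /. Stack=[T / ( E + T /] ptr=11 lookahead=num remaining=[num ) $]
Step 23: shift num. Stack=[T / ( E + T / num] ptr=12 lookahead=) remaining=[) $]
Step 24: reduce F->num. Stack=[T / ( E + T / F] ptr=12 lookahead=) remaining=[) $]
Step 25: reduce T->T / F. Stack=[T / ( E + T] ptr=12 lookahead=) remaining=[) $]
Step 26: reduce E->E + T. Stack=[T / ( E] ptr=12 lookahead=) remaining=[) $]
Step 27: shift ). Stack=[T / ( E )] ptr=13 lookahead=$ remaining=[$]
Step 28: reduce F->( E ). Stack=[T / F] ptr=13 lookahead=$ remaining=[$]
Step 29: reduce T->T / F. Stack=[T] ptr=13 lookahead=$ remaining=[$]

Answer: 13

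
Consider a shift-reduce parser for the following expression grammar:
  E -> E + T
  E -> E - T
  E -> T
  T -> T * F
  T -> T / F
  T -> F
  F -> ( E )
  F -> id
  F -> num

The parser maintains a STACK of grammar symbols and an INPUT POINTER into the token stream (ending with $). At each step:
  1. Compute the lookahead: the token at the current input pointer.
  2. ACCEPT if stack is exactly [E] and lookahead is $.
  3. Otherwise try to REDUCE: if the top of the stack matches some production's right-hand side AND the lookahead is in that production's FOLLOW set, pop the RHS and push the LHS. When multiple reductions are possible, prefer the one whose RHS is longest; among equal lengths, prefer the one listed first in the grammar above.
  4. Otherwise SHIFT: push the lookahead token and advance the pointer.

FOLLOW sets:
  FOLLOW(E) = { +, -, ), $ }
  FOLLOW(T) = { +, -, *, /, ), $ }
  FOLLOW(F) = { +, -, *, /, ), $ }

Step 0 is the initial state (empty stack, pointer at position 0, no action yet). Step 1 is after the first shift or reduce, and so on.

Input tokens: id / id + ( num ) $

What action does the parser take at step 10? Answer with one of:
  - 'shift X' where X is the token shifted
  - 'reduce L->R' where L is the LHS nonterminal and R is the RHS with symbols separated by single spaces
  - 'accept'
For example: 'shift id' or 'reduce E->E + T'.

Answer: shift (

Derivation:
Step 1: shift id. Stack=[id] ptr=1 lookahead=/ remaining=[/ id + ( num ) $]
Step 2: reduce F->id. Stack=[F] ptr=1 lookahead=/ remaining=[/ id + ( num ) $]
Step 3: reduce T->F. Stack=[T] ptr=1 lookahead=/ remaining=[/ id + ( num ) $]
Step 4: shift /. Stack=[T /] ptr=2 lookahead=id remaining=[id + ( num ) $]
Step 5: shift id. Stack=[T / id] ptr=3 lookahead=+ remaining=[+ ( num ) $]
Step 6: reduce F->id. Stack=[T / F] ptr=3 lookahead=+ remaining=[+ ( num ) $]
Step 7: reduce T->T / F. Stack=[T] ptr=3 lookahead=+ remaining=[+ ( num ) $]
Step 8: reduce E->T. Stack=[E] ptr=3 lookahead=+ remaining=[+ ( num ) $]
Step 9: shift +. Stack=[E +] ptr=4 lookahead=( remaining=[( num ) $]
Step 10: shift (. Stack=[E + (] ptr=5 lookahead=num remaining=[num ) $]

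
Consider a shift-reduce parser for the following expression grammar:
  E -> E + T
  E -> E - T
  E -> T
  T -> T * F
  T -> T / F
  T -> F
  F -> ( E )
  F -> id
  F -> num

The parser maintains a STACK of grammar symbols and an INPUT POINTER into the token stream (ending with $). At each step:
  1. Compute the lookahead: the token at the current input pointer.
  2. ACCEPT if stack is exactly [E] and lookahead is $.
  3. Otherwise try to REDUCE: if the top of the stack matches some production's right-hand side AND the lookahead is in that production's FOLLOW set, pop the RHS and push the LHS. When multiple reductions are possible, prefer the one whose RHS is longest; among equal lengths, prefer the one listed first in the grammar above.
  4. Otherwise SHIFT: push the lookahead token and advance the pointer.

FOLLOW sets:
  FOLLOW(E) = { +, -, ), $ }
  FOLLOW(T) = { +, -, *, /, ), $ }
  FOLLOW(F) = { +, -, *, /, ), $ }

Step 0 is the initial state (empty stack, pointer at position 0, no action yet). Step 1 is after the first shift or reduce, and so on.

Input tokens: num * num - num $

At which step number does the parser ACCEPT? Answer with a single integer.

Step 1: shift num. Stack=[num] ptr=1 lookahead=* remaining=[* num - num $]
Step 2: reduce F->num. Stack=[F] ptr=1 lookahead=* remaining=[* num - num $]
Step 3: reduce T->F. Stack=[T] ptr=1 lookahead=* remaining=[* num - num $]
Step 4: shift *. Stack=[T *] ptr=2 lookahead=num remaining=[num - num $]
Step 5: shift num. Stack=[T * num] ptr=3 lookahead=- remaining=[- num $]
Step 6: reduce F->num. Stack=[T * F] ptr=3 lookahead=- remaining=[- num $]
Step 7: reduce T->T * F. Stack=[T] ptr=3 lookahead=- remaining=[- num $]
Step 8: reduce E->T. Stack=[E] ptr=3 lookahead=- remaining=[- num $]
Step 9: shift -. Stack=[E -] ptr=4 lookahead=num remaining=[num $]
Step 10: shift num. Stack=[E - num] ptr=5 lookahead=$ remaining=[$]
Step 11: reduce F->num. Stack=[E - F] ptr=5 lookahead=$ remaining=[$]
Step 12: reduce T->F. Stack=[E - T] ptr=5 lookahead=$ remaining=[$]
Step 13: reduce E->E - T. Stack=[E] ptr=5 lookahead=$ remaining=[$]
Step 14: accept. Stack=[E] ptr=5 lookahead=$ remaining=[$]

Answer: 14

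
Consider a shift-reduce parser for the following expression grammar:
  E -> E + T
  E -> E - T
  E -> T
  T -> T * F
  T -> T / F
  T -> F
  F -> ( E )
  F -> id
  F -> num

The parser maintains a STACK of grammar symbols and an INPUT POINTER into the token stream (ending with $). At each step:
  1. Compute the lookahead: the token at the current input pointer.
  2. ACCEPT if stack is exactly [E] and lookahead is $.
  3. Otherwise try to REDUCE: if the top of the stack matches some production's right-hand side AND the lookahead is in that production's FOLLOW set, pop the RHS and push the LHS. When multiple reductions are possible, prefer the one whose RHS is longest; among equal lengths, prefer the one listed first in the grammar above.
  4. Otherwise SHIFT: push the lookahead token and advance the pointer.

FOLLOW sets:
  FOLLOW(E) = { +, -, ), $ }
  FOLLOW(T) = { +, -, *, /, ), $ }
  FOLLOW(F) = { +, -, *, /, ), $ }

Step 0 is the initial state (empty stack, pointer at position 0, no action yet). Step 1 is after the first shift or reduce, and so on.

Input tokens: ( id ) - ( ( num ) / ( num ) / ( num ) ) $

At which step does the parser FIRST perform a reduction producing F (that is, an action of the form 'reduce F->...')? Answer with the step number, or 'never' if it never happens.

Step 1: shift (. Stack=[(] ptr=1 lookahead=id remaining=[id ) - ( ( num ) / ( num ) / ( num ) ) $]
Step 2: shift id. Stack=[( id] ptr=2 lookahead=) remaining=[) - ( ( num ) / ( num ) / ( num ) ) $]
Step 3: reduce F->id. Stack=[( F] ptr=2 lookahead=) remaining=[) - ( ( num ) / ( num ) / ( num ) ) $]

Answer: 3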